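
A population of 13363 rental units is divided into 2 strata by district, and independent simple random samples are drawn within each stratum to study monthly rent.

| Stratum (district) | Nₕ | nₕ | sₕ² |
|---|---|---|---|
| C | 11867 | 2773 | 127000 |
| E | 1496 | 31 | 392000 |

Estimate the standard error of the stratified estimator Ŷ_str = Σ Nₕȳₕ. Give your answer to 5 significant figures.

180710

Var(Ŷ_str) = Σₕ Nₕ²(1 − fₕ)sₕ²/nₕ.
C: 11867²·(1 − 2773/11867)·127000/2773 = 4.9425349 × 10^9.
E: 1496²·(1 − 31/1496)·392000/31 = 2.7713641 × 10^10.
Sum = 3.2656176 × 10^10.
SE = √(3.2656176 × 10^10) = 180710.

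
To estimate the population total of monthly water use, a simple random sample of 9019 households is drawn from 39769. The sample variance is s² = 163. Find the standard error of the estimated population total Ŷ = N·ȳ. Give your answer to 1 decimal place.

Var(Ŷ) = N²·Var(ȳ) = N²·(1 − n/N)·s²/n.
f = 9019/39769 = 0.22678468; Var(ȳ) = 0.77321532·163/9019 = 0.013974287.
Var(Ŷ) = 39769² · 0.013974287 = 2.210136 × 10^7.
SE(Ŷ) = √(2.210136 × 10^7) = 4701.2.

4701.2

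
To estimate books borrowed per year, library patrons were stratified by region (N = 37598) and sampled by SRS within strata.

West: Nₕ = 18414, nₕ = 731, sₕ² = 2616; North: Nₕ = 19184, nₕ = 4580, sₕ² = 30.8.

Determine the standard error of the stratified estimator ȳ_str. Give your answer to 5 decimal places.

Var(ȳ_str) = Σₕ Wₕ²(1 − fₕ)sₕ²/nₕ with Wₕ = Nₕ/N, N = 37598.
West: Wₕ = 0.48976009; term = 0.48976009²·(1 − 0.03969806)·2616/731 = 0.82431834.
North: Wₕ = 0.51023991; term = 0.51023991²·(1 − 0.23874062)·30.8/4580 = 0.0013328054.
Sum = 0.82565115.
SE = √(0.82565115) = 0.90865.

0.90865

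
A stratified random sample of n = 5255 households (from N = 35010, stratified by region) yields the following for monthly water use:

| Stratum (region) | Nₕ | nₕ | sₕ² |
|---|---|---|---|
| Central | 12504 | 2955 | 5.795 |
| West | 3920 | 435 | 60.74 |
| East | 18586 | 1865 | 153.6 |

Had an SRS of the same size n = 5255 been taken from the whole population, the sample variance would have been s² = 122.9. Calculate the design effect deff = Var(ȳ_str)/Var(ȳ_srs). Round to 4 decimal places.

1.1385

Var(ȳ_str) = Σ Wₕ²(1−fₕ)sₕ²/nₕ with Wₕ = Nₕ/35010:
  Central: (12504/35010)²·(1−2955/12504)·5.795/2955 = 1.9103748 × 10^-4
  West: (3920/35010)²·(1−435/3920)·60.74/435 = 0.0015562887
  East: (18586/35010)²·(1−1865/18586)·153.6/1865 = 0.020882204
  → Var(ȳ_str) = 0.02262953.
Var(ȳ_srs) = (1 − 5255/35010)·122.9/5255 = 0.019876825.
deff = 0.02262953 / 0.019876825 = 1.1385.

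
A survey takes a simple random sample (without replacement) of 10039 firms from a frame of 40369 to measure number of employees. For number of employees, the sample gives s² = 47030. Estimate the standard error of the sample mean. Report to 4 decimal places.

Under SRS without replacement, Var(ȳ) = (1 − f)·s²/n with f = n/N = 10039/40369 = 0.24868092.
Var(ȳ) = (1 − 0.24868092)·47030/10039 = 0.75131908·4.6847296 = 3.5197267.
SE(ȳ) = √(3.5197267) = 1.8761.

1.8761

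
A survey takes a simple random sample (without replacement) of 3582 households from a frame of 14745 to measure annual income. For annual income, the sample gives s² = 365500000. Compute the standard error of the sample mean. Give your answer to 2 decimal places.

277.94

Under SRS without replacement, Var(ȳ) = (1 − f)·s²/n with f = n/N = 3582/14745 = 0.24292981.
Var(ȳ) = (1 − 0.24292981)·365500000/3582 = 0.75707019·102037.97 = 77249.904.
SE(ȳ) = √(77249.904) = 277.94.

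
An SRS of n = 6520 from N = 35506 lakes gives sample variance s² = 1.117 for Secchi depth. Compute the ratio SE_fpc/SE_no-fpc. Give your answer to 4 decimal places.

0.9035

f = n/N = 6520/35506 = 0.18363094.
SE_no-fpc = √(s²/n) = 0.013088889; SE_fpc = √((1−f)s²/n) = 0.011826223.
Ratio = √(1−f) = 0.90353144.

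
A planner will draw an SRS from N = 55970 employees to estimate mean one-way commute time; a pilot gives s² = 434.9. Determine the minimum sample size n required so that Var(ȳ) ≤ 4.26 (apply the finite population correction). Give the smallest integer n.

102

Without fpc, n₀ = s²/D = 434.9/4.26 = 102.0892.
With fpc, (1 − n/N)·s²/n ≤ D requires n ≥ n₀/(1 + n₀/N) = 102.0892/(1 + 102.0892/55970) = 101.9033.
Rounding up, n = 102.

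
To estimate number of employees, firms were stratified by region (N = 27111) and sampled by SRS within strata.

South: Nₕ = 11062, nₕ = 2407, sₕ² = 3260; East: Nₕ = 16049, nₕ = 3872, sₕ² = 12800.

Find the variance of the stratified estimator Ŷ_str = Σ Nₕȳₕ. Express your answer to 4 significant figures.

7.757 × 10^8

Var(Ŷ_str) = Σₕ Nₕ²(1 − fₕ)sₕ²/nₕ.
South: 11062²·(1 − 2407/11062)·3260/2407 = 1.2967081 × 10^8.
East: 16049²·(1 − 3872/16049)·12800/3872 = 6.460452 × 10^8.
Sum = 7.7571601 × 10^8.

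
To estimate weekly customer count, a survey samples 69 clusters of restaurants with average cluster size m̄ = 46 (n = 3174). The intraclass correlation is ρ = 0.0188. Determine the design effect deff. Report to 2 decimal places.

1.85

deff = 1 + (46 − 1)·0.0188 = 1 + 0.846 = 1.846.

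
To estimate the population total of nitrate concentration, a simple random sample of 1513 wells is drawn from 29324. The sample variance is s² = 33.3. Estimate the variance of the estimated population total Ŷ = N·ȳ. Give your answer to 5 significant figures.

Var(Ŷ) = N²·Var(ȳ) = N²·(1 − n/N)·s²/n.
f = 1513/29324 = 0.05159596; Var(ȳ) = 0.94840404·33.3/1513 = 0.020873665.
Var(Ŷ) = 29324² · 0.020873665 = 1.7949201 × 10^7.

1.7949 × 10^7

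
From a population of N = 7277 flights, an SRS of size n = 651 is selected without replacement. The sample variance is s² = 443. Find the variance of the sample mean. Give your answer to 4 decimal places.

Under SRS without replacement, Var(ȳ) = (1 − f)·s²/n with f = n/N = 651/7277 = 0.08945994.
Var(ȳ) = (1 − 0.08945994)·443/651 = 0.91054006·0.68049155 = 0.61961482.

0.6196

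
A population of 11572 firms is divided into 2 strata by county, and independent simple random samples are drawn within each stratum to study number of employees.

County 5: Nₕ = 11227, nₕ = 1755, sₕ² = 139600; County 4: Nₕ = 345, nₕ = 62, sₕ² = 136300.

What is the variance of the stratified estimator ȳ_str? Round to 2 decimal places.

Var(ȳ_str) = Σₕ Wₕ²(1 − fₕ)sₕ²/nₕ with Wₕ = Nₕ/N, N = 11572.
County 5: Wₕ = 0.97018666; term = 0.97018666²·(1 − 0.15631959)·139600/1755 = 63.167961.
County 4: Wₕ = 0.02981334; term = 0.02981334²·(1 − 0.17971014)·136300/62 = 1.6028499.
Sum = 64.770811.

64.77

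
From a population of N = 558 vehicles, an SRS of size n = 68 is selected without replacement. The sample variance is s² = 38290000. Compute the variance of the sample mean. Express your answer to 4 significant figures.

494500

Under SRS without replacement, Var(ȳ) = (1 − f)·s²/n with f = n/N = 68/558 = 0.12186380.
Var(ȳ) = (1 − 0.12186380)·38290000/68 = 0.87813620·563088.24 = 494468.16.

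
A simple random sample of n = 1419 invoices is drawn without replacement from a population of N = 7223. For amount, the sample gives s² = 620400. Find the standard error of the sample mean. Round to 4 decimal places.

18.7435

Under SRS without replacement, Var(ȳ) = (1 − f)·s²/n with f = n/N = 1419/7223 = 0.19645577.
Var(ȳ) = (1 − 0.19645577)·620400/1419 = 0.80354423·437.2093 = 351.31701.
SE(ȳ) = √(351.31701) = 18.7435.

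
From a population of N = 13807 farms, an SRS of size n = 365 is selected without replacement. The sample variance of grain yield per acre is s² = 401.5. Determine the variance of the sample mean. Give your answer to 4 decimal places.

Under SRS without replacement, Var(ȳ) = (1 − f)·s²/n with f = n/N = 365/13807 = 0.02643587.
Var(ȳ) = (1 − 0.02643587)·401.5/365 = 0.97356413·1.1 = 1.0709205.

1.0709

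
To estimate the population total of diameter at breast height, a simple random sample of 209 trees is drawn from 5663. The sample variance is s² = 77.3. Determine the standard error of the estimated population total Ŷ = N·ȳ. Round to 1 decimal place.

Var(Ŷ) = N²·Var(ȳ) = N²·(1 − n/N)·s²/n.
f = 209/5663 = 0.03690623; Var(ȳ) = 0.96309377·77.3/209 = 0.35620645.
Var(Ŷ) = 5663² · 0.35620645 = 1.1423387 × 10^7.
SE(Ŷ) = √(1.1423387 × 10^7) = 3379.9.

3379.9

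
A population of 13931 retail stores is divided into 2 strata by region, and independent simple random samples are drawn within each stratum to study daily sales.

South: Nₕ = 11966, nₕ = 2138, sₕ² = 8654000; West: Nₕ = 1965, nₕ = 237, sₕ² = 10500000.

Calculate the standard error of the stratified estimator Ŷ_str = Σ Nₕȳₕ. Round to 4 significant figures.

Var(Ŷ_str) = Σₕ Nₕ²(1 − fₕ)sₕ²/nₕ.
South: 11966²·(1 − 2138/11966)·8654000/2138 = 4.7601796 × 10^11.
West: 1965²·(1 − 237/1965)·10500000/237 = 1.5043443 × 10^11.
Sum = 6.2645239 × 10^11.
SE = √(6.2645239 × 10^11) = 791500.

791500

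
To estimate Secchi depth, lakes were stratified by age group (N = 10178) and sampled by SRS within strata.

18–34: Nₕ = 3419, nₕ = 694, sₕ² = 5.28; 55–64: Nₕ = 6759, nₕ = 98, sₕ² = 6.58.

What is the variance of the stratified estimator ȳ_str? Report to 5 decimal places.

Var(ȳ_str) = Σₕ Wₕ²(1 − fₕ)sₕ²/nₕ with Wₕ = Nₕ/N, N = 10178.
18–34: Wₕ = 0.33592061; term = 0.33592061²·(1 − 0.20298333)·5.28/694 = 6.8425057 × 10^-4.
55–64: Wₕ = 0.66407939; term = 0.66407939²·(1 − 0.01449919)·6.58/98 = 0.029180774.
Sum = 0.029865025.

0.02987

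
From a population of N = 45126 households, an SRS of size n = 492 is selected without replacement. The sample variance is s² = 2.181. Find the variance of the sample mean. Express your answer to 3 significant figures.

0.00438

Under SRS without replacement, Var(ȳ) = (1 − f)·s²/n with f = n/N = 492/45126 = 0.01090281.
Var(ȳ) = (1 − 0.01090281)·2.181/492 = 0.98909719·0.0044329268 = 0.0043845955.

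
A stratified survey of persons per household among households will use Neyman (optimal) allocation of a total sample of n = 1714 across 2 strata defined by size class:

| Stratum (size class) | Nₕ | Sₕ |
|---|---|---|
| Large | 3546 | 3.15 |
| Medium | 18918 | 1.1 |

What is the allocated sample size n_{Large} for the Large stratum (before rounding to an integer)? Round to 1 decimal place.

Neyman allocation: nₕ = n·NₕSₕ / Σⱼ NⱼSⱼ.
Σ NⱼSⱼ = 3546·3.15 + 18918·1.1 = 31979.7.
n_{Large} = 1714·3546·3.15 / 31979.7 = 598.7.

598.7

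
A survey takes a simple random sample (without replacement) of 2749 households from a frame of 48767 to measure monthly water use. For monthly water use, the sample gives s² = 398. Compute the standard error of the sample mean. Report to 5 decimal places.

0.36962

Under SRS without replacement, Var(ȳ) = (1 − f)·s²/n with f = n/N = 2749/48767 = 0.05637009.
Var(ȳ) = (1 − 0.05637009)·398/2749 = 0.94362991·0.14477992 = 0.13661866.
SE(ȳ) = √(0.13661866) = 0.36962.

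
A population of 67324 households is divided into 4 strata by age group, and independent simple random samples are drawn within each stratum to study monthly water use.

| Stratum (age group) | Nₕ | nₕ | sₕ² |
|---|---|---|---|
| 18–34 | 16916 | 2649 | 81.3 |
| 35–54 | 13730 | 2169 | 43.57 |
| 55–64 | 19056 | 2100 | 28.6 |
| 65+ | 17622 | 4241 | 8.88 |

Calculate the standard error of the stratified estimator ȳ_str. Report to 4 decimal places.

Var(ȳ_str) = Σₕ Wₕ²(1 − fₕ)sₕ²/nₕ with Wₕ = Nₕ/N, N = 67324.
18–34: Wₕ = 0.25126255; term = 0.25126255²·(1 − 0.15659730)·81.3/2649 = 0.001634177.
35–54: Wₕ = 0.20393916; term = 0.20393916²·(1 − 0.15797524)·43.57/2169 = 7.0348384 × 10^-4.
55–64: Wₕ = 0.28304914; term = 0.28304914²·(1 − 0.11020151)·28.6/2100 = 9.708722 × 10^-4.
65+: Wₕ = 0.26174915; term = 0.26174915²·(1 − 0.24066508)·8.88/4241 = 1.0893028 × 10^-4.
Sum = 0.0034174633.
SE = √(0.0034174633) = 0.0585.

0.0585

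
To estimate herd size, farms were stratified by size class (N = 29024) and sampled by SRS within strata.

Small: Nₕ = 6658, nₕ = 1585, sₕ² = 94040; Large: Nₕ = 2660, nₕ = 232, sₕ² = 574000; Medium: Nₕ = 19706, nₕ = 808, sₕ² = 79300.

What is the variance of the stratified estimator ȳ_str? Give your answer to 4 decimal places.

64.7349

Var(ȳ_str) = Σₕ Wₕ²(1 − fₕ)sₕ²/nₕ with Wₕ = Nₕ/N, N = 29024.
Small: Wₕ = 0.22939636; term = 0.22939636²·(1 − 0.23805948)·94040/1585 = 2.3789071.
Large: Wₕ = 0.09164829; term = 0.09164829²·(1 − 0.08721805)·574000/232 = 18.968793.
Medium: Wₕ = 0.67895535; term = 0.67895535²·(1 − 0.04100274)·79300/808 = 43.3872.
Sum = 64.7349.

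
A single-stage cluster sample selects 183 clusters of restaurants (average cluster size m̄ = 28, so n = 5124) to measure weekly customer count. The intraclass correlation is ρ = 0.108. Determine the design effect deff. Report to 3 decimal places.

deff = 1 + (28 − 1)·0.108 = 1 + 2.916 = 3.916.

3.916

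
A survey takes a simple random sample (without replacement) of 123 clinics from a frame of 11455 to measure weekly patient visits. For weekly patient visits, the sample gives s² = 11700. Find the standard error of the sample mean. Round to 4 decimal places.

Under SRS without replacement, Var(ȳ) = (1 − f)·s²/n with f = n/N = 123/11455 = 0.01073767.
Var(ȳ) = (1 − 0.01073767)·11700/123 = 0.98926233·95.121951 = 94.100563.
SE(ȳ) = √(94.100563) = 9.7005.

9.7005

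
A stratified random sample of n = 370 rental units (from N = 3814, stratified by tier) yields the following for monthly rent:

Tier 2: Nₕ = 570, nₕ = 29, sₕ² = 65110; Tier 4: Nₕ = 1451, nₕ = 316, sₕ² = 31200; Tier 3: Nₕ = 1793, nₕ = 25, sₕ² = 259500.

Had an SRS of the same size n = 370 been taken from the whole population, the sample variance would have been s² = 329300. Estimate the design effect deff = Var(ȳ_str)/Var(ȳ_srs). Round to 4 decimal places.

2.8878

Var(ȳ_str) = Σ Wₕ²(1−fₕ)sₕ²/nₕ with Wₕ = Nₕ/3814:
  Tier 2: (570/3814)²·(1−29/570)·65110/29 = 47.594902
  Tier 4: (1451/3814)²·(1−316/1451)·31200/316 = 11.178136
  Tier 3: (1793/3814)²·(1−25/1793)·259500/25 = 2262.0309
  → Var(ȳ_str) = 2320.8039.
Var(ȳ_srs) = (1 − 370/3814)·329300/370 = 803.6602.
deff = 2320.8039 / 803.6602 = 2.8878.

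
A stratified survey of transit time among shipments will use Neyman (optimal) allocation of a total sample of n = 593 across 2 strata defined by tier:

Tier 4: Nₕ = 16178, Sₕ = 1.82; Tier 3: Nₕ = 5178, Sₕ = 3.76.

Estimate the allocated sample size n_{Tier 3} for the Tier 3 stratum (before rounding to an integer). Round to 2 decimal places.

236.04

Neyman allocation: nₕ = n·NₕSₕ / Σⱼ NⱼSⱼ.
Σ NⱼSⱼ = 16178·1.82 + 5178·3.76 = 48913.24.
n_{Tier 3} = 593·5178·3.76 / 48913.24 = 236.04.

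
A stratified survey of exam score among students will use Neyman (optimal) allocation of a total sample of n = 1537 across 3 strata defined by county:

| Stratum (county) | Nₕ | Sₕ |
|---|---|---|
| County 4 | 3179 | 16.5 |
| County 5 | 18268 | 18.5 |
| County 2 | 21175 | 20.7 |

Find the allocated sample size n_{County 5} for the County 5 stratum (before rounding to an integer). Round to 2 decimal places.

Neyman allocation: nₕ = n·NₕSₕ / Σⱼ NⱼSⱼ.
Σ NⱼSⱼ = 3179·16.5 + 18268·18.5 + 21175·20.7 = 828734.
n_{County 5} = 1537·18268·18.5 / 828734 = 626.79.

626.79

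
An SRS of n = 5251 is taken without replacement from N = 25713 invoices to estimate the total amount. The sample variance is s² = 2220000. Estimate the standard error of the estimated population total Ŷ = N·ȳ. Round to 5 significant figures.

471630

Var(Ŷ) = N²·Var(ȳ) = N²·(1 − n/N)·s²/n.
f = 5251/25713 = 0.20421577; Var(ȳ) = 0.79578423·2220000/5251 = 336.43896.
Var(Ŷ) = 25713² · 336.43896 = 2.2243943 × 10^11.
SE(Ŷ) = √(2.2243943 × 10^11) = 471630.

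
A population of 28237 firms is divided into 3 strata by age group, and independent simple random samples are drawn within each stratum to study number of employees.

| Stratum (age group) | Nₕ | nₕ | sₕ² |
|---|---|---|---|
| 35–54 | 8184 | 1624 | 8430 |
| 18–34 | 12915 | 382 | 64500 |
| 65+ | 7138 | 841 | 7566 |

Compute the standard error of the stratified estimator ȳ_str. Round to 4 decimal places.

Var(ȳ_str) = Σₕ Wₕ²(1 − fₕ)sₕ²/nₕ with Wₕ = Nₕ/N, N = 28237.
35–54: Wₕ = 0.28983249; term = 0.28983249²·(1 − 0.19843597)·8430/1624 = 0.34952151.
18–34: Wₕ = 0.45737862; term = 0.45737862²·(1 − 0.02957801)·64500/382 = 34.277465.
65+: Wₕ = 0.25278889; term = 0.25278889²·(1 − 0.11782012)·7566/841 = 0.50715822.
Sum = 35.134145.
SE = √(35.134145) = 5.9274.

5.9274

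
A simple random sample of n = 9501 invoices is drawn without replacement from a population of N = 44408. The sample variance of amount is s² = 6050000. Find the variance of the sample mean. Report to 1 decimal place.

Under SRS without replacement, Var(ȳ) = (1 − f)·s²/n with f = n/N = 9501/44408 = 0.21394794.
Var(ȳ) = (1 − 0.21394794)·6050000/9501 = 0.78605206·636.77508 = 500.53836.

500.5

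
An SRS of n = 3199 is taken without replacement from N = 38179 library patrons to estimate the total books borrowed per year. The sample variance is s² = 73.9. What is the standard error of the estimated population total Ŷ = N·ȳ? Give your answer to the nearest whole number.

5554

Var(Ŷ) = N²·Var(ȳ) = N²·(1 − n/N)·s²/n.
f = 3199/38179 = 0.08378952; Var(ȳ) = 0.91621048·73.9/3199 = 0.02116535.
Var(Ŷ) = 38179² · 0.02116535 = 3.0851377 × 10^7.
SE(Ŷ) = √(3.0851377 × 10^7) = 5554.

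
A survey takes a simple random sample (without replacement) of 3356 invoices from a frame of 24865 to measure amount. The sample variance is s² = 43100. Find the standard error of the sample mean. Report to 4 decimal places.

Under SRS without replacement, Var(ȳ) = (1 − f)·s²/n with f = n/N = 3356/24865 = 0.13496883.
Var(ȳ) = (1 − 0.13496883)·43100/3356 = 0.86503117·12.84267 = 11.10931.
SE(ȳ) = √(11.10931) = 3.3331.

3.3331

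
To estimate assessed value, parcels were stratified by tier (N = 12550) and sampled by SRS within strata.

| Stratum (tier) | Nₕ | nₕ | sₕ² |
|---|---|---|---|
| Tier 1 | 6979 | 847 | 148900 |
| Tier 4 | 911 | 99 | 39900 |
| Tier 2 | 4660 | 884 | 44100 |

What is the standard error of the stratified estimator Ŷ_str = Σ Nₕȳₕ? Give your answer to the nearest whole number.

Var(Ŷ_str) = Σₕ Nₕ²(1 − fₕ)sₕ²/nₕ.
Tier 1: 6979²·(1 − 847/6979)·148900/847 = 7.5232697 × 10^9.
Tier 4: 911²·(1 − 99/911)·39900/99 = 2.9813441 × 10^8.
Tier 2: 4660²·(1 − 884/4660)·44100/884 = 8.7781748 × 10^8.
Sum = 8.6992216 × 10^9.
SE = √(8.6992216 × 10^9) = 93270.

93270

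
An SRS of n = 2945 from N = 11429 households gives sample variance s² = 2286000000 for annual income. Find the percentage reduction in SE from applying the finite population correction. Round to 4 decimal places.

13.8419

f = n/N = 2945/11429 = 0.25767784.
SE_no-fpc = √(s²/n) = 881.03967; SE_fpc = √((1−f)s²/n) = 759.08722.
Ratio = √(1−f) = 0.86158120. Reduction = 100·(1 − 0.86158120) = 13.8419%.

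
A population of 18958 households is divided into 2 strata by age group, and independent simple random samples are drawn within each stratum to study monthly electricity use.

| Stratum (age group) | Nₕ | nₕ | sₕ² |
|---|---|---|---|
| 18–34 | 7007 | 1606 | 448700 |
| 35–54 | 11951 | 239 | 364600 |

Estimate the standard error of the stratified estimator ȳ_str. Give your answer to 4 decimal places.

Var(ȳ_str) = Σₕ Wₕ²(1 − fₕ)sₕ²/nₕ with Wₕ = Nₕ/N, N = 18958.
18–34: Wₕ = 0.36960650; term = 0.36960650²·(1 − 0.22919937)·448700/1606 = 29.419263.
35–54: Wₕ = 0.63039350; term = 0.63039350²·(1 − 0.01999833)·364600/239 = 594.11297.
Sum = 623.53223.
SE = √(623.53223) = 24.9706.

24.9706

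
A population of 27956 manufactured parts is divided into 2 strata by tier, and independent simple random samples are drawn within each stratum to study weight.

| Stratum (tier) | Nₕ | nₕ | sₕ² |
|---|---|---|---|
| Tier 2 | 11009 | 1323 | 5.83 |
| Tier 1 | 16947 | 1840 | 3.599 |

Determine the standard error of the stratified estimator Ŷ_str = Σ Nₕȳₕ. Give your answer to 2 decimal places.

Var(Ŷ_str) = Σₕ Nₕ²(1 − fₕ)sₕ²/nₕ.
Tier 2: 11009²·(1 − 1323/11009)·5.83/1323 = 469895.24.
Tier 1: 16947²·(1 − 1840/16947)·3.599/1840 = 500766.29.
Sum = 970661.53.
SE = √(970661.53) = 985.22.

985.22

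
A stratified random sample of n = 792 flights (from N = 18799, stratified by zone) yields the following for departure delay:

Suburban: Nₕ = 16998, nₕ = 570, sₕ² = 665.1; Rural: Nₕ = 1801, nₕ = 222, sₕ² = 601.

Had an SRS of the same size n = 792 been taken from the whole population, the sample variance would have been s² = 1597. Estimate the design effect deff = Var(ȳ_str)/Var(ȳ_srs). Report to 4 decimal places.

Var(ȳ_str) = Σ Wₕ²(1−fₕ)sₕ²/nₕ with Wₕ = Nₕ/18799:
  Suburban: (16998/18799)²·(1−570/16998)·665.1/570 = 0.92198767
  Rural: (1801/18799)²·(1−222/1801)·601/222 = 0.021784512
  → Var(ȳ_str) = 0.94377218.
Var(ȳ_srs) = (1 − 792/18799)·1597/792 = 1.9314628.
deff = 0.94377218 / 1.9314628 = 0.4886.

0.4886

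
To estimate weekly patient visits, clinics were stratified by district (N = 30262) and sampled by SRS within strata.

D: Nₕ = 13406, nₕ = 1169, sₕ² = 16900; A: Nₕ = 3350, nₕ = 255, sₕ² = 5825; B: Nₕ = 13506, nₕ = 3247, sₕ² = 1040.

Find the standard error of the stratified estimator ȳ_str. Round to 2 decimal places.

Var(ȳ_str) = Σₕ Wₕ²(1 − fₕ)sₕ²/nₕ with Wₕ = Nₕ/N, N = 30262.
D: Wₕ = 0.44299782; term = 0.44299782²·(1 − 0.08719976)·16900/1169 = 2.5897099.
A: Wₕ = 0.11069989; term = 0.11069989²·(1 − 0.07611940)·5825/255 = 0.25862229.
B: Wₕ = 0.44630229; term = 0.44630229²·(1 − 0.24041167)·1040/3247 = 0.048460464.
Sum = 2.8967927.
SE = √(2.8967927) = 1.70.

1.70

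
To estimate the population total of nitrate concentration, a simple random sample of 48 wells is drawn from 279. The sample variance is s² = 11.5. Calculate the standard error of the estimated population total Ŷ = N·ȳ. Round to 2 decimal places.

124.26

Var(Ŷ) = N²·Var(ȳ) = N²·(1 − n/N)·s²/n.
f = 48/279 = 0.17204301; Var(ȳ) = 0.82795699·11.5/48 = 0.1983647.
Var(Ŷ) = 279² · 0.1983647 = 15440.907.
SE(Ŷ) = √(15440.907) = 124.26.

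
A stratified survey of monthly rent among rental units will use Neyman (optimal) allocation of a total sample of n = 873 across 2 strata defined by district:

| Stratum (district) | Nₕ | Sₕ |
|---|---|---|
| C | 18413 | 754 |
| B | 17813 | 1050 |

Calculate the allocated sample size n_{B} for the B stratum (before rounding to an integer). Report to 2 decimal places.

Neyman allocation: nₕ = n·NₕSₕ / Σⱼ NⱼSⱼ.
Σ NⱼSⱼ = 18413·754 + 17813·1050 = 3.2587052 × 10^7.
n_{B} = 873·17813·1050 / (3.2587052 × 10^7) = 501.07.

501.07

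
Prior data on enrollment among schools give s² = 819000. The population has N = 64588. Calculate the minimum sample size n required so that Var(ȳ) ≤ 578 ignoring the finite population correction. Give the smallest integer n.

1417

Without fpc, n₀ = s²/D = 819000/578 = 1416.9550.
Rounding up, n = 1417.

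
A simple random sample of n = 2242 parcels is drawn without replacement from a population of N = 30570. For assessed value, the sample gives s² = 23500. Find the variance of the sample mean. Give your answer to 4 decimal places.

Under SRS without replacement, Var(ȳ) = (1 − f)·s²/n with f = n/N = 2242/30570 = 0.07333988.
Var(ȳ) = (1 − 0.07333988)·23500/2242 = 0.92666012·10.481713 = 9.7129852.

9.7130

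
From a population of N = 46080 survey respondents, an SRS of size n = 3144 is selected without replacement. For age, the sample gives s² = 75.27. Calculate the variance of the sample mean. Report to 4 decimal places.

0.0223

Under SRS without replacement, Var(ȳ) = (1 − f)·s²/n with f = n/N = 3144/46080 = 0.06822917.
Var(ȳ) = (1 − 0.06822917)·75.27/3144 = 0.93177083·0.02394084 = 0.022307376.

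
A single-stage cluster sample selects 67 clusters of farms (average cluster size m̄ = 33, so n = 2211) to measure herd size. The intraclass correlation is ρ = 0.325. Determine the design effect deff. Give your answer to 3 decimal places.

deff = 1 + (33 − 1)·0.325 = 1 + 10.4 = 11.4.

11.400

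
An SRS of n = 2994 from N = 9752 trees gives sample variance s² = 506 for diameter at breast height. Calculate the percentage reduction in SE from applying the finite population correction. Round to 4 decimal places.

16.7542

f = n/N = 2994/9752 = 0.30701395.
SE_no-fpc = √(s²/n) = 0.41110178; SE_fpc = √((1−f)s²/n) = 0.3422249.
Ratio = √(1−f) = 0.83245784. Reduction = 100·(1 − 0.83245784) = 16.7542%.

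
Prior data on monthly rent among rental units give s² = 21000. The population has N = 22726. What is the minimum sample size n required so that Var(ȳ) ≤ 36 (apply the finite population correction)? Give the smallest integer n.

569

Without fpc, n₀ = s²/D = 21000/36 = 583.3333.
With fpc, (1 − n/N)·s²/n ≤ D requires n ≥ n₀/(1 + n₀/N) = 583.3333/(1 + 583.3333/22726) = 568.7350.
Rounding up, n = 569.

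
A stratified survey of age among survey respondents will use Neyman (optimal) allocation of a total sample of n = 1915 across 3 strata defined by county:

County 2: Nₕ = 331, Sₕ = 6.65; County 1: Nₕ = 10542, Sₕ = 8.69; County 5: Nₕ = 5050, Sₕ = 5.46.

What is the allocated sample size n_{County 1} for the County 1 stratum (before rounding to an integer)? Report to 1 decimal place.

Neyman allocation: nₕ = n·NₕSₕ / Σⱼ NⱼSⱼ.
Σ NⱼSⱼ = 331·6.65 + 10542·8.69 + 5050·5.46 = 121384.13.
n_{County 1} = 1915·10542·8.69 / 121384.13 = 1445.3.

1445.3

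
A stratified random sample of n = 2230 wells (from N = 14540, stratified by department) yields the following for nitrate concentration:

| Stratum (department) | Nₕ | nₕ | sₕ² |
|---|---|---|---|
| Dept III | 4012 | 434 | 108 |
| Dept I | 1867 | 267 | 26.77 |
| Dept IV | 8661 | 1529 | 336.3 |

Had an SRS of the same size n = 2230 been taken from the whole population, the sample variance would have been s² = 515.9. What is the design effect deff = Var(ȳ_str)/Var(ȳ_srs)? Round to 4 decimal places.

0.4216

Var(ȳ_str) = Σ Wₕ²(1−fₕ)sₕ²/nₕ with Wₕ = Nₕ/14540:
  Dept III: (4012/14540)²·(1−434/4012)·108/434 = 0.016896878
  Dept I: (1867/14540)²·(1−267/1867)·26.77/267 = 0.0014166827
  Dept IV: (8661/14540)²·(1−1529/8661)·336.3/1529 = 0.064264324
  → Var(ȳ_str) = 0.082577885.
Var(ȳ_srs) = (1 − 2230/14540)·515.9/2230 = 0.19586386.
deff = 0.082577885 / 0.19586386 = 0.4216.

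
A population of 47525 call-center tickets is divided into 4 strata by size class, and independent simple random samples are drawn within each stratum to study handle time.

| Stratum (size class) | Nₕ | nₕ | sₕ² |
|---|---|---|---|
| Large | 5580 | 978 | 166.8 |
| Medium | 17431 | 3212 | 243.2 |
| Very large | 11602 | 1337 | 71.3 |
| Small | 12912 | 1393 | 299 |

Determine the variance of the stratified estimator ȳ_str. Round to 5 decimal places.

0.02719

Var(ȳ_str) = Σₕ Wₕ²(1 − fₕ)sₕ²/nₕ with Wₕ = Nₕ/N, N = 47525.
Large: Wₕ = 0.11741189; term = 0.11741189²·(1 − 0.17526882)·166.8/978 = 0.0019390712.
Medium: Wₕ = 0.36677538; term = 0.36677538²·(1 − 0.18426941)·243.2/3212 = 0.0083087394.
Very large: Wₕ = 0.24412415; term = 0.24412415²·(1 − 0.11523875)·71.3/1337 = 0.0028119376.
Small: Wₕ = 0.27168858; term = 0.27168858²·(1 − 0.10788414)·299/1393 = 0.014134619.
Sum = 0.027194367.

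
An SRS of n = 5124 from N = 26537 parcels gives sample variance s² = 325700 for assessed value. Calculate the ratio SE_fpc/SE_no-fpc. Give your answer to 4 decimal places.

0.8983

f = n/N = 5124/26537 = 0.19308889.
SE_no-fpc = √(s²/n) = 7.9726797; SE_fpc = √((1−f)s²/n) = 7.1617172.
Ratio = √(1−f) = 0.89828231.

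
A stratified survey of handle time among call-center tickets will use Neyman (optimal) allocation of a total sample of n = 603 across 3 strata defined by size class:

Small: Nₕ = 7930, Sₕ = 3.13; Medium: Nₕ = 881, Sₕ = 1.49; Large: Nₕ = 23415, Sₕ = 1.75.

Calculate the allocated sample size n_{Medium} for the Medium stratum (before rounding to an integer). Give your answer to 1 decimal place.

Neyman allocation: nₕ = n·NₕSₕ / Σⱼ NⱼSⱼ.
Σ NⱼSⱼ = 7930·3.13 + 881·1.49 + 23415·1.75 = 67109.84.
n_{Medium} = 603·881·1.49 / 67109.84 = 11.8.

11.8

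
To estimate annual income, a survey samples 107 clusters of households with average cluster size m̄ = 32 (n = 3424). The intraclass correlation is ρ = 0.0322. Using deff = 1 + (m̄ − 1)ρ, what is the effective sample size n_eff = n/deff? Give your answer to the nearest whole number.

deff = 1 + (32 − 1)·0.0322 = 1 + 0.9982 = 1.9982.
n_eff = 3424 / 1.9982 = 1714.

1714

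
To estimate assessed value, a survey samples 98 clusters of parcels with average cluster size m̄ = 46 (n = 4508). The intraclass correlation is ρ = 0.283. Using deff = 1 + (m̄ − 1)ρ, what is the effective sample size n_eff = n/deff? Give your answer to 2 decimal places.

deff = 1 + (46 − 1)·0.283 = 1 + 12.735 = 13.735.
n_eff = 4508 / 13.735 = 328.21.

328.21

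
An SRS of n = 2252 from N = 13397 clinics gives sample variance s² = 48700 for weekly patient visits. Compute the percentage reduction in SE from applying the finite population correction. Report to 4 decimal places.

8.7913

f = n/N = 2252/13397 = 0.16809734.
SE_no-fpc = √(s²/n) = 4.6502927; SE_fpc = √((1−f)s²/n) = 4.2414714.
Ratio = √(1−f) = 0.91208698. Reduction = 100·(1 − 0.91208698) = 8.7913%.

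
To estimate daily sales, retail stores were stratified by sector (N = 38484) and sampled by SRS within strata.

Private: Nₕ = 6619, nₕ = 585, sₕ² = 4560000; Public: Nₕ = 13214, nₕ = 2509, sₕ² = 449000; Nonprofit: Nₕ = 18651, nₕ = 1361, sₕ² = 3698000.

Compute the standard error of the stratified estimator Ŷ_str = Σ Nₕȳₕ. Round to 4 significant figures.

Var(Ŷ_str) = Σₕ Nₕ²(1 − fₕ)sₕ²/nₕ.
Private: 6619²·(1 − 585/6619)·4560000/585 = 3.1131974 × 10^11.
Public: 13214²·(1 − 2509/13214)·449000/2509 = 2.5314343 × 10^10.
Nonprofit: 18651²·(1 − 1361/18651)·3698000/1361 = 8.7620534 × 10^11.
Sum = 1.2128394 × 10^12.
SE = √(1.2128394 × 10^12) = 1.101 × 10^6.

1.101 × 10^6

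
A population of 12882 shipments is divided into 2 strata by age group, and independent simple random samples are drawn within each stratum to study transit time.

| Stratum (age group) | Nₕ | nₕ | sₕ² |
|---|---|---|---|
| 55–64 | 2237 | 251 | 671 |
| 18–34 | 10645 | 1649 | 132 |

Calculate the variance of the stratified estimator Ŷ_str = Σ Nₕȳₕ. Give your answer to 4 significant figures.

Var(Ŷ_str) = Σₕ Nₕ²(1 − fₕ)sₕ²/nₕ.
55–64: 2237²·(1 − 251/2237)·671/251 = 1.1876652 × 10^7.
18–34: 10645²·(1 − 1649/10645)·132/1649 = 7.6656394 × 10^6.
Sum = 1.9542291 × 10^7.

1.954 × 10^7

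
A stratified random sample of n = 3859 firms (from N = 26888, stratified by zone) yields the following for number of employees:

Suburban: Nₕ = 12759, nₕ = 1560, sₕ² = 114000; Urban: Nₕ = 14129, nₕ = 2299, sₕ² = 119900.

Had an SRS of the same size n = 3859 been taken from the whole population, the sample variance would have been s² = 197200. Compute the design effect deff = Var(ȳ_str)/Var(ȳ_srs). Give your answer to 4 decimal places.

0.6055

Var(ȳ_str) = Σ Wₕ²(1−fₕ)sₕ²/nₕ with Wₕ = Nₕ/26888:
  Suburban: (12759/26888)²·(1−1560/12759)·114000/1560 = 14.443057
  Urban: (14129/26888)²·(1−2299/14129)·119900/2299 = 12.057559
  → Var(ȳ_str) = 26.500616.
Var(ȳ_srs) = (1 − 3859/26888)·197200/3859 = 43.767195.
deff = 26.500616 / 43.767195 = 0.6055.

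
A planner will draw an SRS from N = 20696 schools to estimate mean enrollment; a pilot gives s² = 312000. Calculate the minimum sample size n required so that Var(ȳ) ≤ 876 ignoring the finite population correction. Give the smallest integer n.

357

Without fpc, n₀ = s²/D = 312000/876 = 356.1644.
Rounding up, n = 357.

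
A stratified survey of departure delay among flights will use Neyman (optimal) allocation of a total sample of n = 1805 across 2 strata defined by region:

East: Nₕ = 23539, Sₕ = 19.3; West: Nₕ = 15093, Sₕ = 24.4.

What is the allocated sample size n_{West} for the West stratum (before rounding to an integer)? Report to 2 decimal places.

Neyman allocation: nₕ = n·NₕSₕ / Σⱼ NⱼSⱼ.
Σ NⱼSⱼ = 23539·19.3 + 15093·24.4 = 822571.9.
n_{West} = 1805·15093·24.4 / 822571.9 = 808.11.

808.11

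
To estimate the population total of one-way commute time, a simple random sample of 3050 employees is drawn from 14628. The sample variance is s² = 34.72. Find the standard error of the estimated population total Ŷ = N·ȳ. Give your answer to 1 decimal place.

Var(Ŷ) = N²·Var(ȳ) = N²·(1 − n/N)·s²/n.
f = 3050/14628 = 0.20850424; Var(ȳ) = 0.79149576·34.72/3050 = 0.0090100763.
Var(Ŷ) = 14628² · 0.0090100763 = 1.9279616 × 10^6.
SE(Ŷ) = √(1.9279616 × 10^6) = 1388.5.

1388.5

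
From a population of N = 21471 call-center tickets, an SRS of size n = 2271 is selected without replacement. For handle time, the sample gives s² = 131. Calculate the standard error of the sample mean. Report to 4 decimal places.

0.2271

Under SRS without replacement, Var(ȳ) = (1 − f)·s²/n with f = n/N = 2271/21471 = 0.10577057.
Var(ȳ) = (1 − 0.10577057)·131/2271 = 0.89422943·0.05768384 = 0.051582587.
SE(ȳ) = √(0.051582587) = 0.2271.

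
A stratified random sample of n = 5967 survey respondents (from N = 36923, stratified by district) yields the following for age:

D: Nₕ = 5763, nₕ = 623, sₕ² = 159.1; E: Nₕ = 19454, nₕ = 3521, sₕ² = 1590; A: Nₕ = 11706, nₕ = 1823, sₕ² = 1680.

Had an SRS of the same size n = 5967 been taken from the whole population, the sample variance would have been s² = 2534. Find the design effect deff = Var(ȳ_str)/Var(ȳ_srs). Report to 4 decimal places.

0.5236

Var(ȳ_str) = Σ Wₕ²(1−fₕ)sₕ²/nₕ with Wₕ = Nₕ/36923:
  D: (5763/36923)²·(1−623/5763)·159.1/623 = 0.0055488107
  E: (19454/36923)²·(1−3521/19454)·1590/3521 = 0.10267001
  A: (11706/36923)²·(1−1823/11706)·1680/1823 = 0.07820346
  → Var(ȳ_str) = 0.18642228.
Var(ȳ_srs) = (1 − 5967/36923)·2534/5967 = 0.3560397.
deff = 0.18642228 / 0.3560397 = 0.5236.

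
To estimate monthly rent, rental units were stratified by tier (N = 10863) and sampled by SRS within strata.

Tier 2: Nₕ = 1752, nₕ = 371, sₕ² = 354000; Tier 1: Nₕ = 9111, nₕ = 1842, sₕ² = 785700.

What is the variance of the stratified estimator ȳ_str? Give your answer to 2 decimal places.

258.96

Var(ȳ_str) = Σₕ Wₕ²(1 − fₕ)sₕ²/nₕ with Wₕ = Nₕ/N, N = 10863.
Tier 2: Wₕ = 0.16128141; term = 0.16128141²·(1 − 0.21175799)·354000/371 = 19.563996.
Tier 1: Wₕ = 0.83871859; term = 0.83871859²·(1 − 0.20217320)·785700/1842 = 239.39126.
Sum = 258.95526.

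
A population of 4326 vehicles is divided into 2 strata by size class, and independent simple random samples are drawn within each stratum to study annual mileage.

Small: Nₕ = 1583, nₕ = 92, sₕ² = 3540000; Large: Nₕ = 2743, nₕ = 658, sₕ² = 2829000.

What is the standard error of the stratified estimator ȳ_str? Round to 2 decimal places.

78.53

Var(ȳ_str) = Σₕ Wₕ²(1 − fₕ)sₕ²/nₕ with Wₕ = Nₕ/N, N = 4326.
Small: Wₕ = 0.36592695; term = 0.36592695²·(1 − 0.05811750)·3540000/92 = 4852.8958.
Large: Wₕ = 0.63407305; term = 0.63407305²·(1 − 0.23988334)·2829000/658 = 1313.9108.
Sum = 6166.8066.
SE = √(6166.8066) = 78.53.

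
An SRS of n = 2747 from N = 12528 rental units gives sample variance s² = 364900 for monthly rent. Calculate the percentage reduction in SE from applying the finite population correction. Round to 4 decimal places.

f = n/N = 2747/12528 = 0.21926884.
SE_no-fpc = √(s²/n) = 11.525442; SE_fpc = √((1−f)s²/n) = 10.183765.
Ratio = √(1−f) = 0.88358993. Reduction = 100·(1 − 0.88358993) = 11.6410%.

11.6410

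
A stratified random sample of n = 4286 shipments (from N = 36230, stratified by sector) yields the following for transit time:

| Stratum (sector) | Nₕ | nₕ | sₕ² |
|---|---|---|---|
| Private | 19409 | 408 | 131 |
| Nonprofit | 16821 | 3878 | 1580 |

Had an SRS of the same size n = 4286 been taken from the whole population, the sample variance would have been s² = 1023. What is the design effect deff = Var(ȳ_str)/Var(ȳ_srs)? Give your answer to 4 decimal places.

0.7498

Var(ȳ_str) = Σ Wₕ²(1−fₕ)sₕ²/nₕ with Wₕ = Nₕ/36230:
  Private: (19409/36230)²·(1−408/19409)·131/408 = 0.090209875
  Nonprofit: (16821/36230)²·(1−3878/16821)·1580/3878 = 0.067577073
  → Var(ȳ_str) = 0.15778695.
Var(ȳ_srs) = (1 − 4286/36230)·1023/4286 = 0.21044782.
deff = 0.15778695 / 0.21044782 = 0.7498.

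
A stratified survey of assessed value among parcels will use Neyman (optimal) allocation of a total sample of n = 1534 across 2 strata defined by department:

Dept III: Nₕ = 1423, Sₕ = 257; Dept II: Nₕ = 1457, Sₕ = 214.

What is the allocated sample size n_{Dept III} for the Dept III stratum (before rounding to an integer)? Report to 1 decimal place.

828.0

Neyman allocation: nₕ = n·NₕSₕ / Σⱼ NⱼSⱼ.
Σ NⱼSⱼ = 1423·257 + 1457·214 = 677509.
n_{Dept III} = 1534·1423·257 / 677509 = 828.0.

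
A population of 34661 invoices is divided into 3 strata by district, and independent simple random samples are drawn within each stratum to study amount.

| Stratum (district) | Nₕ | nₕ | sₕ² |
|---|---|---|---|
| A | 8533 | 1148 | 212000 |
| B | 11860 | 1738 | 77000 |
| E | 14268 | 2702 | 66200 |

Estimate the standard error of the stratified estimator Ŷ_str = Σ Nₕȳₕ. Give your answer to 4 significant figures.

Var(Ŷ_str) = Σₕ Nₕ²(1 − fₕ)sₕ²/nₕ.
A: 8533²·(1 − 1148/8533)·212000/1148 = 1.1637139 × 10^10.
B: 11860²·(1 − 1738/11860)·77000/1738 = 5.3185344 × 10^9.
E: 14268²·(1 − 2702/14268)·66200/2702 = 4.0431414 × 10^9.
Sum = 2.0998815 × 10^10.
SE = √(2.0998815 × 10^10) = 144900.

144900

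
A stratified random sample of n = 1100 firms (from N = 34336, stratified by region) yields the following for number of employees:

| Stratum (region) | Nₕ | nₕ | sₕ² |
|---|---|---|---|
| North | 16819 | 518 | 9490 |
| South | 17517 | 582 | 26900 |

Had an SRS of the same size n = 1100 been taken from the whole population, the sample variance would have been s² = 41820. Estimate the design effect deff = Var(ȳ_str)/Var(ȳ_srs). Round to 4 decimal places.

Var(ȳ_str) = Σ Wₕ²(1−fₕ)sₕ²/nₕ with Wₕ = Nₕ/34336:
  North: (16819/34336)²·(1−518/16819)·9490/518 = 4.2604107
  South: (17517/34336)²·(1−582/17517)·26900/582 = 11.629869
  → Var(ȳ_str) = 15.89028.
Var(ȳ_srs) = (1 − 1100/34336)·41820/1100 = 36.800218.
deff = 15.89028 / 36.800218 = 0.4318.

0.4318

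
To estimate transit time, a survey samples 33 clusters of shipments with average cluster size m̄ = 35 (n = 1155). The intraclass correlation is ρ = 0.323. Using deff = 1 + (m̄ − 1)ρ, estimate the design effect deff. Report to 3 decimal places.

deff = 1 + (35 − 1)·0.323 = 1 + 10.982 = 11.982.

11.982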